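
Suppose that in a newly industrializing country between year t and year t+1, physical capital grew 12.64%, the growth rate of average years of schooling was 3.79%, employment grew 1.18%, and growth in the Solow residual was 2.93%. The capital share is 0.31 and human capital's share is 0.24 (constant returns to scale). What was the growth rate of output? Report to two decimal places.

8.29%

Labor's share = 1 − 0.31 − 0.24 = 0.45.
Physical capital: 0.31 × 12.64 = 3.9184 pp.
Average years of schooling: 0.24 × 3.79 = 0.9096 pp.
Employment: 0.45 × 1.18 = 0.531 pp.
Output growth = 2.93 + 5.359 = 8.289%.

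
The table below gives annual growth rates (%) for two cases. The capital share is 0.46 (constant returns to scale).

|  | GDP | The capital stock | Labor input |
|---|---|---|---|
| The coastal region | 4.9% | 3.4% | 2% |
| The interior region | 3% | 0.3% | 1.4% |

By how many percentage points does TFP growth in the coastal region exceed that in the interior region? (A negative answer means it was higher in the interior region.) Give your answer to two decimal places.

Labor's share = 1 − 0.46 = 0.54.
The coastal region: TFP = 4.9 − 1.564 − 1.08 = 2.256%.
The interior region: TFP = 3 − 0.138 − 0.756 = 2.106%.
Difference = 2.256 − (2.106) = 0.15 pp.

0.15 percentage points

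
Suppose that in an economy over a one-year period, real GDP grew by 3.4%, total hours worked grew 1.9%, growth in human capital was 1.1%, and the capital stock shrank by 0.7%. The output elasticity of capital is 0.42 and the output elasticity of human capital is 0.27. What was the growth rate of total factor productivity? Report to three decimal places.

Labor's share = 1 − 0.42 − 0.27 = 0.31.
The capital stock: 0.42 × (-0.7) = -0.294 pp.
Human capital: 0.27 × 1.1 = 0.297 pp.
Total hours worked: 0.31 × 1.9 = 0.589 pp.
TFP growth = 3.4 − 0.592 = 2.808%.

Total factor productivity grew 2.808%.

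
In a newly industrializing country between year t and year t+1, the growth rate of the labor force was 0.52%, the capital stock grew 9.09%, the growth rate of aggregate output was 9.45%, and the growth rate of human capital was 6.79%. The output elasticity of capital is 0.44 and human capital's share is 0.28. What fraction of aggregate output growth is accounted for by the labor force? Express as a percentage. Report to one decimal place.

Labor's share = 1 − 0.44 − 0.28 = 0.28.
The labor force contributed 0.28 × 0.52 = 0.1456 pp.
Share of growth = 0.1456 / 9.45 × 100 = 1.541%.

The labor force accounted for 1.5% of growth.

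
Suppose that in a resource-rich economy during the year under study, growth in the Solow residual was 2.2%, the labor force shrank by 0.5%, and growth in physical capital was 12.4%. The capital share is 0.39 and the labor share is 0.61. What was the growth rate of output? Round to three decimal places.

6.731%

Labor's share = 1 − 0.39 = 0.61.
Physical capital: 0.39 × 12.4 = 4.836 pp.
The labor force: 0.61 × (-0.5) = -0.305 pp.
Output growth = 2.2 + 4.531 = 6.731%.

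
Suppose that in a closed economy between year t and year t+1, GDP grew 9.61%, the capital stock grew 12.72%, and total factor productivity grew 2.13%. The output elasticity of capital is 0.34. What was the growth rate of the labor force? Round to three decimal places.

Labor's share = 1 − 0.34 = 0.66.
gY = gA + 0.34×12.72 + 0.66×g.
0.66×g = 9.61 − 2.13 − 4.3248 = 3.1552.
g = 3.1552 / 0.66 = 4.78061%.

The labor force growth was 4.781%.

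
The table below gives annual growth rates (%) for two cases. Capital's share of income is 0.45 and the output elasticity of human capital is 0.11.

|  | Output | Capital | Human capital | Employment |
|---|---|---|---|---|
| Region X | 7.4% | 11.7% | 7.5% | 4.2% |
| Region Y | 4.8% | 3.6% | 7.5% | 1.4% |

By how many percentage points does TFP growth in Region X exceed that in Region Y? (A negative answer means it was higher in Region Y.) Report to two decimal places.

-2.28 percentage points

Labor's share = 1 − 0.45 − 0.11 = 0.44.
Region X: TFP = 7.4 − 5.265 − 0.825 − 1.848 = -0.538%.
Region Y: TFP = 4.8 − 1.62 − 0.825 − 0.616 = 1.739%.
Difference = -0.538 − (1.739) = -2.277 pp.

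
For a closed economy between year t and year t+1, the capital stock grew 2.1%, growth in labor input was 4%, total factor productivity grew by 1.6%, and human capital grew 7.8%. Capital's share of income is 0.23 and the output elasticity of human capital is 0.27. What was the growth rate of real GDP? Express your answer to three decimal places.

Labor's share = 1 − 0.23 − 0.27 = 0.5.
The capital stock: 0.23 × 2.1 = 0.483 pp.
Human capital: 0.27 × 7.8 = 2.106 pp.
Labor input: 0.5 × 4 = 2 pp.
Output growth = 1.6 + 4.589 = 6.189%.

6.189%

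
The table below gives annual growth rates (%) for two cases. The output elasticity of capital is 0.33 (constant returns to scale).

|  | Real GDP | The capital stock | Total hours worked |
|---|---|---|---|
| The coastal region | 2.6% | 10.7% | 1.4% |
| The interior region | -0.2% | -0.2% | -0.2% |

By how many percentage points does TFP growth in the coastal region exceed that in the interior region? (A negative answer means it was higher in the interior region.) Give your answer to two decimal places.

-1.87 percentage points

Labor's share = 1 − 0.33 = 0.67.
The coastal region: TFP = 2.6 − 3.531 − 0.938 = -1.869%.
The interior region: TFP = -0.2 + 0.066 + 0.134 = 0%.
Difference = -1.869 − (0) = -1.869 pp.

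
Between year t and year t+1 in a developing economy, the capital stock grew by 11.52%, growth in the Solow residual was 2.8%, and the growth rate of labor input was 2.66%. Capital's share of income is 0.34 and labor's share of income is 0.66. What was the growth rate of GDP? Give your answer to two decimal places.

Labor's share = 1 − 0.34 = 0.66.
The capital stock: 0.34 × 11.52 = 3.9168 pp.
Labor input: 0.66 × 2.66 = 1.7556 pp.
Output growth = 2.8 + 5.6724 = 8.4724%.

GDP growth was 8.47%.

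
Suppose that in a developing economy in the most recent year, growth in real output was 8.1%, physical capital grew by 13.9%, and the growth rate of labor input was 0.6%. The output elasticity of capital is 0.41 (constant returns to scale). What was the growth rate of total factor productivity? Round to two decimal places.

Total factor productivity growth was 2.05%.

Labor's share = 1 − 0.41 = 0.59.
Physical capital: 0.41 × 13.9 = 5.699 pp.
Labor input: 0.59 × 0.6 = 0.354 pp.
TFP growth = 8.1 − 6.053 = 2.047%.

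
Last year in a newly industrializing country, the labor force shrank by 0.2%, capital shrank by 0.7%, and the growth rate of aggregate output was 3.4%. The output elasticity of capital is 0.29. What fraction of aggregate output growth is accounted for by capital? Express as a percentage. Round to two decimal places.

Capital accounted for -5.97% of growth.

Capital contributed 0.29 × (-0.7) = -0.203 pp.
Share of growth = -0.203 / 3.4 × 100 = -5.9706%.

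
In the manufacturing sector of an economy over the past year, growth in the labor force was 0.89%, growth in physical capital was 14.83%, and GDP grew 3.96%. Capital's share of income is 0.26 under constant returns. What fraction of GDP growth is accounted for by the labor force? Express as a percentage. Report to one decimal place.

Labor's share = 1 − 0.26 = 0.74.
The labor force contributed 0.74 × 0.89 = 0.6586 pp.
Share of growth = 0.6586 / 3.96 × 100 = 16.631%.

16.6%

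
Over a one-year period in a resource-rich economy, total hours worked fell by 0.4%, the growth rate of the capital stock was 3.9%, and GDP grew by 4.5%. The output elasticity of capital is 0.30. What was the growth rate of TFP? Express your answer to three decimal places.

Labor's share = 1 − 0.3 = 0.7.
The capital stock: 0.3 × 3.9 = 1.17 pp.
Total hours worked: 0.7 × (-0.4) = -0.28 pp.
TFP growth = 4.5 − 0.89 = 3.61%.

3.610%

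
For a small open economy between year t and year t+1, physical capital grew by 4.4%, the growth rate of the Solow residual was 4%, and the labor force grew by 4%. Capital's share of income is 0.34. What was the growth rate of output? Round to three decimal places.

Labor's share = 1 − 0.34 = 0.66.
Physical capital: 0.34 × 4.4 = 1.496 pp.
The labor force: 0.66 × 4 = 2.64 pp.
Output growth = 4 + 4.136 = 8.136%.

8.136%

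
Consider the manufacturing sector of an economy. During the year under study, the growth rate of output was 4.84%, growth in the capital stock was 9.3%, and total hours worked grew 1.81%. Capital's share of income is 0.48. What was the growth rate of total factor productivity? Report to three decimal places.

Labor's share = 1 − 0.48 = 0.52.
The capital stock: 0.48 × 9.3 = 4.464 pp.
Total hours worked: 0.52 × 1.81 = 0.9412 pp.
TFP growth = 4.84 − 5.4052 = -0.5652%.

-0.565%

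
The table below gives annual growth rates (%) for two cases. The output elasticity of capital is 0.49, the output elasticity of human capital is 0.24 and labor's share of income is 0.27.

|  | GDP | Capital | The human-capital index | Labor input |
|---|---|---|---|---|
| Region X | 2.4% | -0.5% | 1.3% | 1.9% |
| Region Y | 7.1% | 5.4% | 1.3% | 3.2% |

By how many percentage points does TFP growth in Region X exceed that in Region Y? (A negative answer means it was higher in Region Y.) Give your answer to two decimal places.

-1.46 percentage points

Labor's share = 1 − 0.49 − 0.24 = 0.27.
Region X: TFP = 2.4 + 0.245 − 0.312 − 0.513 = 1.82%.
Region Y: TFP = 7.1 − 2.646 − 0.312 − 0.864 = 3.278%.
Difference = 1.82 − (3.278) = -1.458 pp.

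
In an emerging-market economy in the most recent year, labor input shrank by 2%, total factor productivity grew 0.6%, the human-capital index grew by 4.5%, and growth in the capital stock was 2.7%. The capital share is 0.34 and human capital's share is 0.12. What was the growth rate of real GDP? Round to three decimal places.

0.978%

Labor's share = 1 − 0.34 − 0.12 = 0.54.
The capital stock: 0.34 × 2.7 = 0.918 pp.
The human-capital index: 0.12 × 4.5 = 0.54 pp.
Labor input: 0.54 × (-2) = -1.08 pp.
Output growth = 0.6 + 0.378 = 0.978%.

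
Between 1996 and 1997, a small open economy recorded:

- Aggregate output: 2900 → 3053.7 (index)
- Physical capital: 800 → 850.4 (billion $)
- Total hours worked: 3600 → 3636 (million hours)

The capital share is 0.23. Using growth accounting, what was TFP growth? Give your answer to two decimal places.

TFP grew 3.08%.

Aggregate output growth = (3053.7 − 2900) / 2900 = 5.3%.
Physical capital growth = (850.4 − 800) / 800 = 6.3%.
Total hours worked growth = (3636 − 3600) / 3600 = 1%.
Labor's share = 1 − 0.23 = 0.77.
Physical capital: 0.23 × 6.3 = 1.449 pp.
Total hours worked: 0.77 × 1 = 0.77 pp.
TFP growth = 5.3 − 2.219 = 3.081%.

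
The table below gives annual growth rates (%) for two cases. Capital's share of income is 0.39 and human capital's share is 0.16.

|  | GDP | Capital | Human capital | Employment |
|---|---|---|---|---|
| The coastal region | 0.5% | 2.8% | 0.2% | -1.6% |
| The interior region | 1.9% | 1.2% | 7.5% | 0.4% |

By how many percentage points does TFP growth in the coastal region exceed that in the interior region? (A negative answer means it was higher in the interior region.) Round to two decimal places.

Labor's share = 1 − 0.39 − 0.16 = 0.45.
The coastal region: TFP = 0.5 − 1.092 − 0.032 + 0.72 = 0.096%.
The interior region: TFP = 1.9 − 0.468 − 1.2 − 0.18 = 0.052%.
Difference = 0.096 − (0.052) = 0.044 pp.

0.04 percentage points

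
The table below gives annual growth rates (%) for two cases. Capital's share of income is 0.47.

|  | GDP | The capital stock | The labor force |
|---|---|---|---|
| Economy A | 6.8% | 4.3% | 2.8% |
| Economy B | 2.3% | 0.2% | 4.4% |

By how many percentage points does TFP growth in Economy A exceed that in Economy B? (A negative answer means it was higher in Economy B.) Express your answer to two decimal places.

3.42 percentage points

Labor's share = 1 − 0.47 = 0.53.
Economy A: TFP = 6.8 − 2.021 − 1.484 = 3.295%.
Economy B: TFP = 2.3 − 0.094 − 2.332 = -0.126%.
Difference = 3.295 − (-0.126) = 3.421 pp.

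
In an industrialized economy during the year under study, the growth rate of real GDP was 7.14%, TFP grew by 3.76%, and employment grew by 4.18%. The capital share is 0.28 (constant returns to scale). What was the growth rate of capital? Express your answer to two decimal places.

Capital growth was 1.32%.

Labor's share = 1 − 0.28 = 0.72.
gY = gA + 0.72×4.18 + 0.28×g.
0.28×g = 7.14 − 3.76 − 3.0096 = 0.3704.
g = 0.3704 / 0.28 = 1.3229%.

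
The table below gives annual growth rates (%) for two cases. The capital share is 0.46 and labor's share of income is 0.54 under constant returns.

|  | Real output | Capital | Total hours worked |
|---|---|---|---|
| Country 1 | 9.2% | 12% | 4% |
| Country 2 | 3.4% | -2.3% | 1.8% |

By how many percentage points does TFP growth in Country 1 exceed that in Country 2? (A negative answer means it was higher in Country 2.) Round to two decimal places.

Labor's share = 1 − 0.46 = 0.54.
Country 1: TFP = 9.2 − 5.52 − 2.16 = 1.52%.
Country 2: TFP = 3.4 + 1.058 − 0.972 = 3.486%.
Difference = 1.52 − (3.486) = -1.966 pp.

-1.97 percentage points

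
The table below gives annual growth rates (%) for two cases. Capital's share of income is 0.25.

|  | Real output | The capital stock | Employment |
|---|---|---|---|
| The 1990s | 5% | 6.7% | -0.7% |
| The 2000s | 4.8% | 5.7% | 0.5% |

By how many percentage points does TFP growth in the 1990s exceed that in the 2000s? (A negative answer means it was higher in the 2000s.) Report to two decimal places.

Labor's share = 1 − 0.25 = 0.75.
The 1990s: TFP = 5 − 1.675 + 0.525 = 3.85%.
The 2000s: TFP = 4.8 − 1.425 − 0.375 = 3%.
Difference = 3.85 − (3) = 0.85 pp.

0.85 percentage points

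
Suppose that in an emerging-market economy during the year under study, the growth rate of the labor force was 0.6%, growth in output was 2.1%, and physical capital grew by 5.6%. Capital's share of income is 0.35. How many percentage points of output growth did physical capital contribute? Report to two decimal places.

Contribution = share × growth = 0.35 × 5.6 = 1.96 pp.

1.96 pp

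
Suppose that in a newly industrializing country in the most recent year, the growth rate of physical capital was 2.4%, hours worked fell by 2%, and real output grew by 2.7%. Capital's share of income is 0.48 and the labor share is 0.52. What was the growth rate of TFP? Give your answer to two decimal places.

2.59%

Labor's share = 1 − 0.48 = 0.52.
Physical capital: 0.48 × 2.4 = 1.152 pp.
Hours worked: 0.52 × (-2) = -1.04 pp.
TFP growth = 2.7 − 0.112 = 2.588%.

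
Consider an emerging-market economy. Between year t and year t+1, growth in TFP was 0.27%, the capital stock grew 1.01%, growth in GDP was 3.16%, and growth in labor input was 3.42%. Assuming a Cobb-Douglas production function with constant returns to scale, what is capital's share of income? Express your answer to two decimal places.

gY = gA + α·gK + (1−α)·gL, so gY − gA − gL = α(gK − gL).
3.16 − 0.27 − 3.42 = α × (1.01 − 3.42).
-0.53 = -2.41 α, so α = 0.2199.

α = 0.22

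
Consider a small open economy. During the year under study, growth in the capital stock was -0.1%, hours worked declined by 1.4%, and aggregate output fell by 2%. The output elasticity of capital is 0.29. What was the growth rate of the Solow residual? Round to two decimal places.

Labor's share = 1 − 0.29 = 0.71.
The capital stock: 0.29 × (-0.1) = -0.029 pp.
Hours worked: 0.71 × (-1.4) = -0.994 pp.
TFP growth = -2 + 1.023 = -0.977%.

-0.98%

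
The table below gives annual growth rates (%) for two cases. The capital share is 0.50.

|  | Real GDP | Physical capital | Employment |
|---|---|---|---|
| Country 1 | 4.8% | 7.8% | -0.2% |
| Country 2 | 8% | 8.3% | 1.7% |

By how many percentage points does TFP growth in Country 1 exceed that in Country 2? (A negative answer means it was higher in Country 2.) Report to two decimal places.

-2.00 percentage points

Labor's share = 1 − 0.5 = 0.5.
Country 1: TFP = 4.8 − 3.9 + 0.1 = 1%.
Country 2: TFP = 8 − 4.15 − 0.85 = 3%.
Difference = 1 − (3) = -2 pp.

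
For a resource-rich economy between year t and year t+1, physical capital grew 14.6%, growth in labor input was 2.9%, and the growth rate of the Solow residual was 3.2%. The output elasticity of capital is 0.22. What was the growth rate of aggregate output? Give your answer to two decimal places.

Labor's share = 1 − 0.22 = 0.78.
Physical capital: 0.22 × 14.6 = 3.212 pp.
Labor input: 0.78 × 2.9 = 2.262 pp.
Output growth = 3.2 + 5.474 = 8.674%.

Aggregate output growth was 8.67%.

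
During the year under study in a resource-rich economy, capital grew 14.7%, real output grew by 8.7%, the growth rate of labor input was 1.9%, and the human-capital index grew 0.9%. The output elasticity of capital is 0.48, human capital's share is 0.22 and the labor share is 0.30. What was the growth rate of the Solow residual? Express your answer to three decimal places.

Labor's share = 1 − 0.48 − 0.22 = 0.3.
Capital: 0.48 × 14.7 = 7.056 pp.
The human-capital index: 0.22 × 0.9 = 0.198 pp.
Labor input: 0.3 × 1.9 = 0.57 pp.
TFP growth = 8.7 − 7.824 = 0.876%.

The Solow residual growth was 0.876%.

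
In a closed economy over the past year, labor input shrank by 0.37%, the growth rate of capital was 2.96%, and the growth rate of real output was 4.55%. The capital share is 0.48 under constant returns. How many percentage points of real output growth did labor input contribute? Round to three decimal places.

-0.192 percentage points

Labor's share = 1 − 0.48 = 0.52.
Contribution = share × growth = 0.52 × (-0.37) = -0.1924 pp.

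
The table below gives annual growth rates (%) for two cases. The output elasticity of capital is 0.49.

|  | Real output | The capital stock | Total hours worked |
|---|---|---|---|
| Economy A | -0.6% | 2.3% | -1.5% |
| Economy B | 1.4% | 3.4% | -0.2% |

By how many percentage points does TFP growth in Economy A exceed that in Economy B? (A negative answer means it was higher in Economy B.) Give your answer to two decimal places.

Labor's share = 1 − 0.49 = 0.51.
Economy A: TFP = -0.6 − 1.127 + 0.765 = -0.962%.
Economy B: TFP = 1.4 − 1.666 + 0.102 = -0.164%.
Difference = -0.962 − (-0.164) = -0.798 pp.

-0.80 percentage points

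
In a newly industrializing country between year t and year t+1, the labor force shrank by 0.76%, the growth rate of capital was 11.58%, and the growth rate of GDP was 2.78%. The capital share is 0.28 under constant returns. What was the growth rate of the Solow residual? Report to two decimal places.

Labor's share = 1 − 0.28 = 0.72.
Capital: 0.28 × 11.58 = 3.2424 pp.
The labor force: 0.72 × (-0.76) = -0.5472 pp.
TFP growth = 2.78 − 2.6952 = 0.0848%.

The Solow residual growth was 0.08%.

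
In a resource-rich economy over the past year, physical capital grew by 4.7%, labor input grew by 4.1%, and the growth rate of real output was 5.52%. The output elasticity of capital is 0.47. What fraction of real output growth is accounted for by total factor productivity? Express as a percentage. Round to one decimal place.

20.6%

Labor's share = 1 − 0.47 = 0.53.
Physical capital: 0.47 × 4.7 = 2.209 pp.
Labor input: 0.53 × 4.1 = 2.173 pp.
TFP growth = 5.52 − 4.382 = 1.138%.
TFP share of growth = 1.138 / 5.52 × 100 = 20.616%.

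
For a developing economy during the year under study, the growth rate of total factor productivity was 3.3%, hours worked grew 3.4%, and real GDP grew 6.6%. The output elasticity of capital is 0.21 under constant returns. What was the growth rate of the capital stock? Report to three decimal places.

The capital stock growth was 2.924%.

Labor's share = 1 − 0.21 = 0.79.
gY = gA + 0.79×3.4 + 0.21×g.
0.21×g = 6.6 − 3.3 − 2.686 = 0.614.
g = 0.614 / 0.21 = 2.92381%.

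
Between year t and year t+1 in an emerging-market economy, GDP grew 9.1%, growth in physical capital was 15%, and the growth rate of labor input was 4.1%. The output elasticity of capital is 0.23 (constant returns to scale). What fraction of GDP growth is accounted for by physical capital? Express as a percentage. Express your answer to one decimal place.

Physical capital accounted for 37.9% of growth.

Physical capital contributed 0.23 × 15 = 3.45 pp.
Share of growth = 3.45 / 9.1 × 100 = 37.912%.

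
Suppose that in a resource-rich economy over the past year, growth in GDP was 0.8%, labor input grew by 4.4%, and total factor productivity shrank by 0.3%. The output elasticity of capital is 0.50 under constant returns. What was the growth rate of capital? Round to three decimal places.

Labor's share = 1 − 0.5 = 0.5.
gY = gA + 0.5×4.4 + 0.5×g.
0.5×g = 0.8 + 0.3 − 2.2 = -1.1.
g = -1.1 / 0.5 = -2.2%.

-2.200%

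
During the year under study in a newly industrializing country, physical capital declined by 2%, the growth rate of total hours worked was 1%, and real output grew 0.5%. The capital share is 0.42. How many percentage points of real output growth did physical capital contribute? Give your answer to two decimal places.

Contribution = share × growth = 0.42 × (-2) = -0.84 pp.

-0.84 pp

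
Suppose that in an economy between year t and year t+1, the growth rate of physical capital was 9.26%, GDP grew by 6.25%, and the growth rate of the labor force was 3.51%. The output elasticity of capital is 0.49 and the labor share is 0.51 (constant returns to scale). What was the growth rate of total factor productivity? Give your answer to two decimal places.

-0.08%

Labor's share = 1 − 0.49 = 0.51.
Physical capital: 0.49 × 9.26 = 4.5374 pp.
The labor force: 0.51 × 3.51 = 1.7901 pp.
TFP growth = 6.25 − 6.3275 = -0.0775%.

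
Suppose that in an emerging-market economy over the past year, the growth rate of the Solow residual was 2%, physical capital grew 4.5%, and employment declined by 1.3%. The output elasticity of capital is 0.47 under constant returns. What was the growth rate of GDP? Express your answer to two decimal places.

GDP growth was 3.43%.

Labor's share = 1 − 0.47 = 0.53.
Physical capital: 0.47 × 4.5 = 2.115 pp.
Employment: 0.53 × (-1.3) = -0.689 pp.
Output growth = 2 + 1.426 = 3.426%.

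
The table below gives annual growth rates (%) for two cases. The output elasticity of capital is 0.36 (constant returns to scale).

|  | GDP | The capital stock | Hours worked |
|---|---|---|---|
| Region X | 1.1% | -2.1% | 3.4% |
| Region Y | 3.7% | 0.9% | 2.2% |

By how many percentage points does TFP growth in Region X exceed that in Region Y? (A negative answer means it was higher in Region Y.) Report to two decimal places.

-2.29 percentage points

Labor's share = 1 − 0.36 = 0.64.
Region X: TFP = 1.1 + 0.756 − 2.176 = -0.32%.
Region Y: TFP = 3.7 − 0.324 − 1.408 = 1.968%.
Difference = -0.32 − (1.968) = -2.288 pp.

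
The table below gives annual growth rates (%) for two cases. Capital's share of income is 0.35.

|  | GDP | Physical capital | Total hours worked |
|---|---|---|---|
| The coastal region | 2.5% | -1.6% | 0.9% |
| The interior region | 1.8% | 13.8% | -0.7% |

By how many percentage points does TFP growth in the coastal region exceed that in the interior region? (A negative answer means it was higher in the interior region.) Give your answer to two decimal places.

5.05 percentage points

Labor's share = 1 − 0.35 = 0.65.
The coastal region: TFP = 2.5 + 0.56 − 0.585 = 2.475%.
The interior region: TFP = 1.8 − 4.83 + 0.455 = -2.575%.
Difference = 2.475 − (-2.575) = 5.05 pp.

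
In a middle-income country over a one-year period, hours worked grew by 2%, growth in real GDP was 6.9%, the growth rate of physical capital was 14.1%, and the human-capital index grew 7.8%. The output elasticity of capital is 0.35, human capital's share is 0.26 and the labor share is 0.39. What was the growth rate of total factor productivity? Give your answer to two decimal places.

Labor's share = 1 − 0.35 − 0.26 = 0.39.
Physical capital: 0.35 × 14.1 = 4.935 pp.
The human-capital index: 0.26 × 7.8 = 2.028 pp.
Hours worked: 0.39 × 2 = 0.78 pp.
TFP growth = 6.9 − 7.743 = -0.843%.

-0.84%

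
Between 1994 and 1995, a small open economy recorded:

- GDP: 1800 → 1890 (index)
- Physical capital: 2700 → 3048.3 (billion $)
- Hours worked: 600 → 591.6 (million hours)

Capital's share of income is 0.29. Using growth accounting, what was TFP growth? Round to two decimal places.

GDP growth = (1890 − 1800) / 1800 = 5%.
Physical capital growth = (3048.3 − 2700) / 2700 = 12.9%.
Hours worked growth = (591.6 − 600) / 600 = -1.4%.
Labor's share = 1 − 0.29 = 0.71.
Physical capital: 0.29 × 12.9 = 3.741 pp.
Hours worked: 0.71 × (-1.4) = -0.994 pp.
TFP growth = 5 − 2.747 = 2.253%.

2.25%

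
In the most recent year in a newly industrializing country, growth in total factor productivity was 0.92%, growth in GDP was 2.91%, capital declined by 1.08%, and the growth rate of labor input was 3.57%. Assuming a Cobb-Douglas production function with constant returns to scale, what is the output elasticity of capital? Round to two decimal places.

gY = gA + α·gK + (1−α)·gL, so gY − gA − gL = α(gK − gL).
2.91 − 0.92 − 3.57 = α × (-1.08 − 3.57).
-1.58 = -4.65 α, so α = 0.3398.

0.34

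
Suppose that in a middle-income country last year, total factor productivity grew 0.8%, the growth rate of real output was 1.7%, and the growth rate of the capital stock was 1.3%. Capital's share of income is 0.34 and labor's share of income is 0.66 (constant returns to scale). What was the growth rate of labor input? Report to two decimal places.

Labor input grew 0.69%.

Labor's share = 1 − 0.34 = 0.66.
gY = gA + 0.34×1.3 + 0.66×g.
0.66×g = 1.7 − 0.8 − 0.442 = 0.458.
g = 0.458 / 0.66 = 0.6939%.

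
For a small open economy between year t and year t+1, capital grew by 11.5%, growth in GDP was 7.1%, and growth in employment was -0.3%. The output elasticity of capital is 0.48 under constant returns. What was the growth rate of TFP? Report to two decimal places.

Labor's share = 1 − 0.48 = 0.52.
Capital: 0.48 × 11.5 = 5.52 pp.
Employment: 0.52 × (-0.3) = -0.156 pp.
TFP growth = 7.1 − 5.364 = 1.736%.

TFP growth was 1.74%.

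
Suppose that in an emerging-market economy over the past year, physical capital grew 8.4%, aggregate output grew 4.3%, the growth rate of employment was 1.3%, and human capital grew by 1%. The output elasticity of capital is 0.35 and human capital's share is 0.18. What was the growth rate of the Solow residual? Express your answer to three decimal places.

Labor's share = 1 − 0.35 − 0.18 = 0.47.
Physical capital: 0.35 × 8.4 = 2.94 pp.
Human capital: 0.18 × 1 = 0.18 pp.
Employment: 0.47 × 1.3 = 0.611 pp.
TFP growth = 4.3 − 3.731 = 0.569%.

0.569%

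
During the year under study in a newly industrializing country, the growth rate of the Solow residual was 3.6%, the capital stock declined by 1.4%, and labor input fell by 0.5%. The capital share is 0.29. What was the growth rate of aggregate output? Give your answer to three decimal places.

Labor's share = 1 − 0.29 = 0.71.
The capital stock: 0.29 × (-1.4) = -0.406 pp.
Labor input: 0.71 × (-0.5) = -0.355 pp.
Output growth = 3.6 + (-0.761) = 2.839%.

2.839%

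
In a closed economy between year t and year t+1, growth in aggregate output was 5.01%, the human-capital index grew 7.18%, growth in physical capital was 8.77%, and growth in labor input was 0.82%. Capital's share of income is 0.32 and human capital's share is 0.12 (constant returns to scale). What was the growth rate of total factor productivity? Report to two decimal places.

0.88%

Labor's share = 1 − 0.32 − 0.12 = 0.56.
Physical capital: 0.32 × 8.77 = 2.8064 pp.
The human-capital index: 0.12 × 7.18 = 0.8616 pp.
Labor input: 0.56 × 0.82 = 0.4592 pp.
TFP growth = 5.01 − 4.1272 = 0.8828%.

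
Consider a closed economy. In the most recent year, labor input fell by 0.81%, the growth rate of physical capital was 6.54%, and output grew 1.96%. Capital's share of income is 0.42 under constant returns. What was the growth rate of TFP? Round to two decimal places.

-0.32%

Labor's share = 1 − 0.42 = 0.58.
Physical capital: 0.42 × 6.54 = 2.7468 pp.
Labor input: 0.58 × (-0.81) = -0.4698 pp.
TFP growth = 1.96 − 2.277 = -0.317%.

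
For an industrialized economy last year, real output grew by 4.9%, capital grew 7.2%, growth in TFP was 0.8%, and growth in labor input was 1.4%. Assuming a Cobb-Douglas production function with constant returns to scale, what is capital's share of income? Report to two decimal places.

0.47

gY = gA + α·gK + (1−α)·gL, so gY − gA − gL = α(gK − gL).
4.9 − 0.8 − 1.4 = α × (7.2 − 1.4).
2.7 = 5.8 α, so α = 0.4655.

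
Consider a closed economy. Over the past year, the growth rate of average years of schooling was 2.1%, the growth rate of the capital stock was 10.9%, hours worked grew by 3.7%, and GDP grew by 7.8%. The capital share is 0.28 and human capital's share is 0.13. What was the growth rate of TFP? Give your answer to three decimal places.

Labor's share = 1 − 0.28 − 0.13 = 0.59.
The capital stock: 0.28 × 10.9 = 3.052 pp.
Average years of schooling: 0.13 × 2.1 = 0.273 pp.
Hours worked: 0.59 × 3.7 = 2.183 pp.
TFP growth = 7.8 − 5.508 = 2.292%.

TFP grew 2.292%.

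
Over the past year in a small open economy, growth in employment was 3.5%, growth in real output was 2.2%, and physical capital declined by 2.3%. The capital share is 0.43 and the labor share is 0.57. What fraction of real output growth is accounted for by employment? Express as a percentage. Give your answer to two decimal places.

Employment accounted for 90.68% of growth.

Labor's share = 1 − 0.43 = 0.57.
Employment contributed 0.57 × 3.5 = 1.995 pp.
Share of growth = 1.995 / 2.2 × 100 = 90.6818%.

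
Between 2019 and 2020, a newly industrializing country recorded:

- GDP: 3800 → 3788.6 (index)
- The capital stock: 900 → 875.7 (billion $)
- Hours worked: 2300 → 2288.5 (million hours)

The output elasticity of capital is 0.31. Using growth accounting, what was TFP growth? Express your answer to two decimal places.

0.88%

GDP growth = (3788.6 − 3800) / 3800 = -0.3%.
The capital stock growth = (875.7 − 900) / 900 = -2.7%.
Hours worked growth = (2288.5 − 2300) / 2300 = -0.5%.
Labor's share = 1 − 0.31 = 0.69.
The capital stock: 0.31 × (-2.7) = -0.837 pp.
Hours worked: 0.69 × (-0.5) = -0.345 pp.
TFP growth = -0.3 + 1.182 = 0.882%.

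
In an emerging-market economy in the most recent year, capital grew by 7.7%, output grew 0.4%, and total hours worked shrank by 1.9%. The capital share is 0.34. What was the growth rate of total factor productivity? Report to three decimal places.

-0.964%

Labor's share = 1 − 0.34 = 0.66.
Capital: 0.34 × 7.7 = 2.618 pp.
Total hours worked: 0.66 × (-1.9) = -1.254 pp.
TFP growth = 0.4 − 1.364 = -0.964%.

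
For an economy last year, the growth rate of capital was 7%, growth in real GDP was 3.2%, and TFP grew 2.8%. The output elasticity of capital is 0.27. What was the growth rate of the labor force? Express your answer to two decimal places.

-2.04%

Labor's share = 1 − 0.27 = 0.73.
gY = gA + 0.27×7 + 0.73×g.
0.73×g = 3.2 − 2.8 − 1.89 = -1.49.
g = -1.49 / 0.73 = -2.0411%.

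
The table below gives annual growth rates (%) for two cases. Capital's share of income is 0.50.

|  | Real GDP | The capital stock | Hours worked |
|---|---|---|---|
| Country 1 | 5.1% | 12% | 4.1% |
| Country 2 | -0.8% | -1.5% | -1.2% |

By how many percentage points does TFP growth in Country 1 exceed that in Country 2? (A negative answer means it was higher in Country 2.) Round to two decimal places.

-3.50 percentage points

Labor's share = 1 − 0.5 = 0.5.
Country 1: TFP = 5.1 − 6 − 2.05 = -2.95%.
Country 2: TFP = -0.8 + 0.75 + 0.6 = 0.55%.
Difference = -2.95 − (0.55) = -3.5 pp.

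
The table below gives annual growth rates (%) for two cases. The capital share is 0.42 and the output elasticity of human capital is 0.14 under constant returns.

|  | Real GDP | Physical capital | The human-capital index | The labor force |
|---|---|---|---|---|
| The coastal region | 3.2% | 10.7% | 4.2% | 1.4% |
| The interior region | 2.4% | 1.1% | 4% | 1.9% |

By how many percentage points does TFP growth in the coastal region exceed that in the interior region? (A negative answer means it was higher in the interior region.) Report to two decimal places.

Labor's share = 1 − 0.42 − 0.14 = 0.44.
The coastal region: TFP = 3.2 − 4.494 − 0.588 − 0.616 = -2.498%.
The interior region: TFP = 2.4 − 0.462 − 0.56 − 0.836 = 0.542%.
Difference = -2.498 − (0.542) = -3.04 pp.

-3.04 percentage points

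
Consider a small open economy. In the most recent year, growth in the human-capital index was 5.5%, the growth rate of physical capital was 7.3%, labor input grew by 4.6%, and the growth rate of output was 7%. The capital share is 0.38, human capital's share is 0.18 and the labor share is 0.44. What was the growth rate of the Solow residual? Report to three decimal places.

Labor's share = 1 − 0.38 − 0.18 = 0.44.
Physical capital: 0.38 × 7.3 = 2.774 pp.
The human-capital index: 0.18 × 5.5 = 0.99 pp.
Labor input: 0.44 × 4.6 = 2.024 pp.
TFP growth = 7 − 5.788 = 1.212%.

The Solow residual growth was 1.212%.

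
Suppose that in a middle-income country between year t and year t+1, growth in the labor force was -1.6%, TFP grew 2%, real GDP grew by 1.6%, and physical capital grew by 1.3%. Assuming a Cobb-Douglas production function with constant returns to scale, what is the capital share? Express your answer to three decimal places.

gY = gA + α·gK + (1−α)·gL, so gY − gA − gL = α(gK − gL).
1.6 − 2 + 1.6 = α × (1.3 − (-1.6)).
1.2 = 2.9 α, so α = 0.41379.

The capital share is 0.414.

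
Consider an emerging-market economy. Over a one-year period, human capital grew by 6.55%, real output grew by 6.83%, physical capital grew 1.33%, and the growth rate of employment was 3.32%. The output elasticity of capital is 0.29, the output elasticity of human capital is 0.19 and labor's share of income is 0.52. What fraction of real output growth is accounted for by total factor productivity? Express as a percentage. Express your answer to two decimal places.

Total factor productivity accounted for 50.86% of growth.

Labor's share = 1 − 0.29 − 0.19 = 0.52.
Physical capital: 0.29 × 1.33 = 0.3857 pp.
Human capital: 0.19 × 6.55 = 1.2445 pp.
Employment: 0.52 × 3.32 = 1.7264 pp.
TFP growth = 6.83 − 3.3566 = 3.4734%.
TFP share of growth = 3.4734 / 6.83 × 100 = 50.8551%.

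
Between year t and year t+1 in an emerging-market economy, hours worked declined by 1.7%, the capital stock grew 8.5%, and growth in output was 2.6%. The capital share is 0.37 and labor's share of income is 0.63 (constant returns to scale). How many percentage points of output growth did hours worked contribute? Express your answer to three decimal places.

-1.071 pp

Labor's share = 1 − 0.37 = 0.63.
Contribution = share × growth = 0.63 × (-1.7) = -1.071 pp.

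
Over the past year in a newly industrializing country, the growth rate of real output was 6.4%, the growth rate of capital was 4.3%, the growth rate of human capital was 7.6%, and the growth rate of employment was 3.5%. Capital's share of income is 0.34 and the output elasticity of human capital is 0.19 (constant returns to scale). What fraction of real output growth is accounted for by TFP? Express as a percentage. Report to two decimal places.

Labor's share = 1 − 0.34 − 0.19 = 0.47.
Capital: 0.34 × 4.3 = 1.462 pp.
Human capital: 0.19 × 7.6 = 1.444 pp.
Employment: 0.47 × 3.5 = 1.645 pp.
TFP growth = 6.4 − 4.551 = 1.849%.
TFP share of growth = 1.849 / 6.4 × 100 = 28.8906%.

28.89%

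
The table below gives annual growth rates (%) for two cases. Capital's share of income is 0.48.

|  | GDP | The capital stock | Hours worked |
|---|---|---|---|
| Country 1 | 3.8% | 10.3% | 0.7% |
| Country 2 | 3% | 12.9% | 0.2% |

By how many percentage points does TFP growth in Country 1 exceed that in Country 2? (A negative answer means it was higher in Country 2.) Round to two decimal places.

Labor's share = 1 − 0.48 = 0.52.
Country 1: TFP = 3.8 − 4.944 − 0.364 = -1.508%.
Country 2: TFP = 3 − 6.192 − 0.104 = -3.296%.
Difference = -1.508 − (-3.296) = 1.788 pp.

1.79 percentage points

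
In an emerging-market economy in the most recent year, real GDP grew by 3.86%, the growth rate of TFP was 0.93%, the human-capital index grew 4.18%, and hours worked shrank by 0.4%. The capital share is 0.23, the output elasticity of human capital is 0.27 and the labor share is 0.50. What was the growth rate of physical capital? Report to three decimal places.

8.702%

Labor's share = 1 − 0.23 − 0.27 = 0.5.
gY = gA + 0.27×4.18 + 0.5×(-0.4) + 0.23×g.
0.23×g = 3.86 − 0.93 − 0.9286 = 2.0014.
g = 2.0014 / 0.23 = 8.70174%.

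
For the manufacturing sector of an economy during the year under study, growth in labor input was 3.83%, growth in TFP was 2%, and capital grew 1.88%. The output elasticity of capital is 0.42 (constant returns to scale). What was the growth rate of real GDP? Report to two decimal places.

Real GDP growth was 5.01%.

Labor's share = 1 − 0.42 = 0.58.
Capital: 0.42 × 1.88 = 0.7896 pp.
Labor input: 0.58 × 3.83 = 2.2214 pp.
Output growth = 2 + 3.011 = 5.011%.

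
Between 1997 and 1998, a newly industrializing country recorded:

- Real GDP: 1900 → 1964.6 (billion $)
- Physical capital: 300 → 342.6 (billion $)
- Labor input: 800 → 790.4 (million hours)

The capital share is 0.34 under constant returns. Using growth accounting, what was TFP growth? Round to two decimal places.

Real GDP growth = (1964.6 − 1900) / 1900 = 3.4%.
Physical capital growth = (342.6 − 300) / 300 = 14.2%.
Labor input growth = (790.4 − 800) / 800 = -1.2%.
Labor's share = 1 − 0.34 = 0.66.
Physical capital: 0.34 × 14.2 = 4.828 pp.
Labor input: 0.66 × (-1.2) = -0.792 pp.
TFP growth = 3.4 − 4.036 = -0.636%.

-0.64%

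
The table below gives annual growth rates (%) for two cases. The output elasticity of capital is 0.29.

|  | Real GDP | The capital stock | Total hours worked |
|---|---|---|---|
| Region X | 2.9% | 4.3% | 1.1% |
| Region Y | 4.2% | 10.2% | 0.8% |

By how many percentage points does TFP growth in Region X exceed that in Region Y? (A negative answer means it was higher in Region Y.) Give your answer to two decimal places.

0.20 percentage points

Labor's share = 1 − 0.29 = 0.71.
Region X: TFP = 2.9 − 1.247 − 0.781 = 0.872%.
Region Y: TFP = 4.2 − 2.958 − 0.568 = 0.674%.
Difference = 0.872 − (0.674) = 0.198 pp.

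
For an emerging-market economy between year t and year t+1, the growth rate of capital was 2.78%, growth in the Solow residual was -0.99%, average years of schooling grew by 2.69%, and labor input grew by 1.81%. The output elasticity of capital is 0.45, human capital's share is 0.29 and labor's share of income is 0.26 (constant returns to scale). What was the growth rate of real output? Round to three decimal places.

1.512%

Labor's share = 1 − 0.45 − 0.29 = 0.26.
Capital: 0.45 × 2.78 = 1.251 pp.
Average years of schooling: 0.29 × 2.69 = 0.7801 pp.
Labor input: 0.26 × 1.81 = 0.4706 pp.
Output growth = -0.99 + 2.5017 = 1.5117%.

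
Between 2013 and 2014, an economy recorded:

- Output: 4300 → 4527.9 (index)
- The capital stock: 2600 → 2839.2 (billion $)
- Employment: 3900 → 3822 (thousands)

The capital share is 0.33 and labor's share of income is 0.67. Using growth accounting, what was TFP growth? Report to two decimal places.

TFP growth was 3.60%.

Output growth = (4527.9 − 4300) / 4300 = 5.3%.
The capital stock growth = (2839.2 − 2600) / 2600 = 9.2%.
Employment growth = (3822 − 3900) / 3900 = -2%.
Labor's share = 1 − 0.33 = 0.67.
The capital stock: 0.33 × 9.2 = 3.036 pp.
Employment: 0.67 × (-2) = -1.34 pp.
TFP growth = 5.3 − 1.696 = 3.604%.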